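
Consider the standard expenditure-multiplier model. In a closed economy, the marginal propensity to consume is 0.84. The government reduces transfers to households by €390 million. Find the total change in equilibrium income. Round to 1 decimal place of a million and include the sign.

−€2,047.5 million

The transfer change shifts disposable income by −€390 million, so first-round consumption changes by c·ΔTR = 0.84 × (−€390 million) = −€327.6 million.
Expenditure multiplier = 1/(1 − MPC) = 1/(1 − 0.84) = 1/0.16 = 6.25.
The transfer multiplier is c × k = 5.25, so ΔY = k × (c·ΔTR) = (−€327.6 million) / 0.16 = −€2,047.5 million.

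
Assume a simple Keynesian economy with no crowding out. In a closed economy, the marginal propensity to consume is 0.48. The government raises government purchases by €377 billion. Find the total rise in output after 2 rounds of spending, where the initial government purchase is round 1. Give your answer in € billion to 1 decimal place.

€558.0 billion

Round 1 adds ΔG = €377 billion; each later round is MPC = 0.48 times the previous.
After 2 rounds: 377 + 180.96 = ΔG·(1 − c^2)/(1 − c) = 377 × (1 − 0.2304)/0.52 ≈ €558 billion.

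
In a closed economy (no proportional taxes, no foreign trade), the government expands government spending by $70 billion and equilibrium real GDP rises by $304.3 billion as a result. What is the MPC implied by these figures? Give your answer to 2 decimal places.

Implied spending multiplier k = ΔY/ΔG = 304.3/70 ≈ 4.3471.
Since k = 1/(1 − MPC), MPC = 1 − 1/k = 1 − ΔG/ΔY = 1 − 70/304.3 ≈ 0.77.

0.77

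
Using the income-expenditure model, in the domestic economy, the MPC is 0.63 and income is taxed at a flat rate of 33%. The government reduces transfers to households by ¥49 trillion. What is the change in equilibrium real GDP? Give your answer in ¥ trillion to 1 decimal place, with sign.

−¥53.4 trillion

The transfer change shifts disposable income by −¥49 trillion, so first-round consumption changes by c·ΔTR = 0.63 × (−¥49 trillion) = −¥30.87 trillion.
Expenditure multiplier = 1/(1 − c(1−t)) = 1/(1 − 0.63×0.67) = 1/0.5779 ≈ 1.73.
The transfer multiplier is c × k ≈ 1.09, so ΔY = k × (c·ΔTR) = (−¥30.87 trillion) / 0.5779 ≈ −¥53.4 trillion.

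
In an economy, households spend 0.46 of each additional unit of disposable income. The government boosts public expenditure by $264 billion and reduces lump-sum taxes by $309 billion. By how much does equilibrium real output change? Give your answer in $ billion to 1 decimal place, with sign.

+$752.1 billion

Expenditure multiplier = 1/(1 − MPC) = 1/(1 − 0.46) = 1/0.54 ≈ 1.852.
ΔG contributes k·ΔG = (+$264 billion) / 0.54 ≈ +$488.9 billion.
ΔT of −$309 billion changes first-round spending by −c·ΔT = +$142.14 billion, contributing k·(−c·ΔT) = (+$142.14 billion) / 0.54 ≈ +$263.2 billion.
Net ΔY = k(ΔG − c·ΔT) = (+$406.14 billion) / 0.54 ≈ +$752.1 billion.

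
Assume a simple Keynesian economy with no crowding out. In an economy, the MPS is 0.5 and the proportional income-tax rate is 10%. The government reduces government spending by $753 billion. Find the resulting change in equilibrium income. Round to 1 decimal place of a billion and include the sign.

−$1,369.1 billion

MPC = 1 − MPS = 1 − 0.5 = 0.5.
Spending multiplier = 1/(1 − c(1−t)) = 1/(1 − 0.5×0.9) = 1/0.55 ≈ 1.818.
ΔY = k × ΔG = (−$753 billion) / 0.55 ≈ −$1,369.1 billion.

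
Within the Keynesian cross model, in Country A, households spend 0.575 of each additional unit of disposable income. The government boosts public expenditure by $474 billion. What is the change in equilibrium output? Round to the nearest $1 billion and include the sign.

Spending multiplier = 1/(1 − MPC) = 1/(1 − 0.575) = 1/0.425 ≈ 2.353.
ΔY = k × ΔG = (+$474 billion) / 0.425 ≈ +$1,115 billion.

+$1,115 billion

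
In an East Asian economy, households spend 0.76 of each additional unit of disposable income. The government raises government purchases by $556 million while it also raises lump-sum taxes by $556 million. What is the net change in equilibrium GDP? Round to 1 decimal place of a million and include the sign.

Expenditure multiplier = 1/(1 − MPC) = 1/(1 − 0.76) = 1/0.24 ≈ 4.167.
ΔG contributes k·ΔG = (+$556 million) / 0.24 ≈ +$2,316.7 million.
ΔT of +$556 million changes first-round spending by −c·ΔT = −$422.56 million, contributing k·(−c·ΔT) = (−$422.56 million) / 0.24 ≈ −$1,760.7 million.
With ΔG = ΔT and no other leakages, the balanced-budget multiplier is 1, so ΔY = ΔG = +$556 million.

+$556.0 million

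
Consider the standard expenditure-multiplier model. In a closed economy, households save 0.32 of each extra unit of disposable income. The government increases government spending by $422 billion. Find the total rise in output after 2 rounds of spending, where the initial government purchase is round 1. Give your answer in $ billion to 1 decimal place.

$709.0 billion

MPC = 1 − MPS = 1 − 0.32 = 0.68.
Round 1 adds ΔG = $422 billion; each later round is MPC = 0.68 times the previous.
After 2 rounds: 422 + 286.96 = ΔG·(1 − c^2)/(1 − c) = 422 × (1 − 0.4624)/0.32 ≈ $709 billion.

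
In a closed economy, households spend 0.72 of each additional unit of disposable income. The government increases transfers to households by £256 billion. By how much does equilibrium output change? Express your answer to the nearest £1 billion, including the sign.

The transfer change shifts disposable income by +£256 billion, so first-round consumption changes by c·ΔTR = 0.72 × (+£256 billion) = +£184.32 billion.
Expenditure multiplier = 1/(1 − MPC) = 1/(1 − 0.72) = 1/0.28 ≈ 3.571.
The transfer multiplier is c × k ≈ 2.571, so ΔY = k × (c·ΔTR) = (+£184.32 billion) / 0.28 ≈ +£658 billion.

+£658 billion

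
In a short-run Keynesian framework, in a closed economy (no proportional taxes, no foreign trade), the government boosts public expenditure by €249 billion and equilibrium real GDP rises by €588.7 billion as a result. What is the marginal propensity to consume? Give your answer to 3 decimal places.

0.577

Implied spending multiplier k = ΔY/ΔG = 588.7/249 ≈ 2.3643.
Since k = 1/(1 − MPC), MPC = 1 − 1/k = 1 − ΔG/ΔY = 1 − 249/588.7 ≈ 0.577.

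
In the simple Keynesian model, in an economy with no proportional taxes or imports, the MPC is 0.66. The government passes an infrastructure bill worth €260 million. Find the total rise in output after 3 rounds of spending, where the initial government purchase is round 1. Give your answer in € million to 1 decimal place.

€544.9 million

Round 1 adds ΔG = €260 million; each later round is MPC = 0.66 times the previous.
After 3 rounds: 260 + 171.6 + 113.256 = ΔG·(1 − c^3)/(1 − c) = 260 × (1 − 0.287496)/0.34 ≈ €544.9 million.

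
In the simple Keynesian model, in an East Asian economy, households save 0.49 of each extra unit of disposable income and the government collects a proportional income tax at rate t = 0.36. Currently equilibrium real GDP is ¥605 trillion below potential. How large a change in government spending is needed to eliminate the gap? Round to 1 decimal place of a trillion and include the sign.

+¥407.5 trillion

MPC = 1 − MPS = 1 − 0.49 = 0.51.
Spending multiplier = 1/(1 − c(1−t)) = 1/(1 − 0.51×0.64) = 1/0.6736 ≈ 1.485.
Need ΔY = +¥605 trillion, so ΔG = ΔY/k = (+¥605 trillion) × 0.6736 ≈ +¥407.5 trillion.
The government should increase government spending by ¥407.5 trillion.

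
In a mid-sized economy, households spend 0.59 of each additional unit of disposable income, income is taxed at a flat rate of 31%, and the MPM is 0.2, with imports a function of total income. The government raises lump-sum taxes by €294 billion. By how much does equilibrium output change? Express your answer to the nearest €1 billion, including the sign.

−€219 billion

A lump-sum tax change of +€294 billion shifts disposable income by −€294 billion; first-round consumption changes by −c × ΔT = −0.59 × (+€294 billion) = −€173.46 billion.
Expenditure multiplier = 1/(1 − c(1−t) + m) = 1/(1 − 0.59×0.69 + 0.2) = 1/0.7929 ≈ 1.261.
The tax multiplier is −c × k ≈ −0.744, so ΔY = k × (−c·ΔT) = (−€173.46 billion) / 0.7929 ≈ −€219 billion.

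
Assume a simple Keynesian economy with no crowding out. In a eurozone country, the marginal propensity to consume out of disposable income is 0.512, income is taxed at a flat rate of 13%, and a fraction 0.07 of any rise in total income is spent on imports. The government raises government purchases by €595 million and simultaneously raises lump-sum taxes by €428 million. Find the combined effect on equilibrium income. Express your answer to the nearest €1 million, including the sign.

Expenditure multiplier = 1/(1 − c(1−t) + m) = 1/(1 − 0.512×0.87 + 0.07) = 1/0.62456 ≈ 1.601.
ΔG contributes k·ΔG = (+€595 million) / 0.62456 ≈ +€952.7 million.
ΔT of +€428 million changes first-round spending by −c·ΔT = −€219.136 million, contributing k·(−c·ΔT) = (−€219.136 million) / 0.62456 ≈ −€350.9 million.
Net ΔY = k(ΔG − c·ΔT) = (+€375.864 million) / 0.62456 ≈ +€602 million.

+€602 million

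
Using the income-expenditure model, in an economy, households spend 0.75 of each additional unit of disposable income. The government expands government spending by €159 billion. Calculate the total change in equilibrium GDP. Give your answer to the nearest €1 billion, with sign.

Expenditure multiplier = 1/(1 − MPC) = 1/(1 − 0.75) = 1/0.25 = 4.
ΔY = k × ΔG = (+€159 billion) / 0.25 = +€636 billion.

+€636 billion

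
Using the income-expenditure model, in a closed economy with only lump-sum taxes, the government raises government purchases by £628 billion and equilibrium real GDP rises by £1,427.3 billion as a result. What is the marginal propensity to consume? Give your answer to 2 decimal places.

Implied spending multiplier k = ΔY/ΔG = 1,427.3/628 ≈ 2.2728.
Since k = 1/(1 − MPC), MPC = 1 − 1/k = 1 − ΔG/ΔY = 1 − 628/1,427.3 ≈ 0.56.

0.56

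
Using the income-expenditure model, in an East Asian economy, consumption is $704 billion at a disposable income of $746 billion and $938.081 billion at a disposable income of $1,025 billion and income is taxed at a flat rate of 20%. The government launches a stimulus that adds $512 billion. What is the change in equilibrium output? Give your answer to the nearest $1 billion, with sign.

+$1,557 billion

MPC = ΔC/ΔYd = (938.081 − 704)/(1,025 − 746) = 234.081/279 = 0.839.
Spending multiplier = 1/(1 − c(1−t)) = 1/(1 − 0.839×0.8) = 1/0.3288 ≈ 3.041.
ΔY = k × ΔG = (+$512 billion) / 0.3288 ≈ +$1,557 billion.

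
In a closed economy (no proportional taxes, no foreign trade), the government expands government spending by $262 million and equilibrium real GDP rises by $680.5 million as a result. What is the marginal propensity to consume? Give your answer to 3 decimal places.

0.615

Implied spending multiplier k = ΔY/ΔG = 680.5/262 ≈ 2.5973.
Since k = 1/(1 − MPC), MPC = 1 − 1/k = 1 − ΔG/ΔY = 1 − 262/680.5 ≈ 0.615.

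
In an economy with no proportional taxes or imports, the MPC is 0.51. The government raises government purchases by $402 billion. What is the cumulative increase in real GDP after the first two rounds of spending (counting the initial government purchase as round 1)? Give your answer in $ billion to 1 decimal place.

Round 1 adds ΔG = $402 billion; each later round is MPC = 0.51 times the previous.
After 2 rounds: 402 + 205.02 = ΔG·(1 − c^2)/(1 − c) = 402 × (1 − 0.2601)/0.49 ≈ $607 billion.

$607.0 billion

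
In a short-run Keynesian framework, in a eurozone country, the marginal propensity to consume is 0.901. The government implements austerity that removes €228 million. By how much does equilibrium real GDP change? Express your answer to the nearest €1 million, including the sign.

−€2,303 million

Spending multiplier = 1/(1 − MPC) = 1/(1 − 0.901) = 1/0.099 ≈ 10.101.
ΔY = k × ΔG = (−€228 million) / 0.099 ≈ −€2,303 million.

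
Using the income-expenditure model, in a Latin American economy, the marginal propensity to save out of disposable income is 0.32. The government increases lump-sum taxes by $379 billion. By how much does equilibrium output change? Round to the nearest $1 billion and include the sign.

MPC = 1 − MPS = 1 − 0.32 = 0.68.
A lump-sum tax change of +$379 billion shifts disposable income by −$379 billion; first-round consumption changes by −c × ΔT = −0.68 × (+$379 billion) = −$257.72 billion.
Expenditure multiplier = 1/(1 − MPC) = 1/(1 − 0.68) = 1/0.32 = 3.125.
The tax multiplier is −c × k = −2.125, so ΔY = k × (−c·ΔT) = (−$257.72 billion) / 0.32 ≈ −$805 billion.

−$805 billion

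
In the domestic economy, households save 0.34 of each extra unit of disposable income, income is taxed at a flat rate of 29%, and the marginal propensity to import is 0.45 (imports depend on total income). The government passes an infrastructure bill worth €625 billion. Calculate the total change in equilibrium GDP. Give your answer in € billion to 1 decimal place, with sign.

MPC = 1 − MPS = 1 − 0.34 = 0.66.
Spending multiplier = 1/(1 − c(1−t) + m) = 1/(1 − 0.66×0.71 + 0.45) = 1/0.9814 ≈ 1.019.
ΔY = k × ΔG = (+€625 billion) / 0.9814 ≈ +€636.8 billion.

+€636.8 billion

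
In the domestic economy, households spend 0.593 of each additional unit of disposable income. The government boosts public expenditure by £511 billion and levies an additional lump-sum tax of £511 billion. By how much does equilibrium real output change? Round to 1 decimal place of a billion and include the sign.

+£511.0 billion

Expenditure multiplier = 1/(1 − MPC) = 1/(1 − 0.593) = 1/0.407 ≈ 2.457.
ΔG contributes k·ΔG = (+£511 billion) / 0.407 ≈ +£1,255.5 billion.
ΔT of +£511 billion changes first-round spending by −c·ΔT = −£303.023 billion, contributing k·(−c·ΔT) = (−£303.023 billion) / 0.407 ≈ −£744.5 billion.
With ΔG = ΔT and no other leakages, the balanced-budget multiplier is 1, so ΔY = ΔG = +£511 billion.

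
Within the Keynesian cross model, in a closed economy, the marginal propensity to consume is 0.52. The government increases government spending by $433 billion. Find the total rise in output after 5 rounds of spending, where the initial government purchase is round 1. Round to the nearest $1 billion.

Round 1 adds ΔG = $433 billion; each later round is MPC = 0.52 times the previous.
After 5 rounds: 433 + 225.16 + 117.0832 + 60.883264 + 31.65929728 = ΔG·(1 − c^5)/(1 − c) = 433 × (1 − 0.0380204032)/0.48 ≈ $868 billion.

$868 billion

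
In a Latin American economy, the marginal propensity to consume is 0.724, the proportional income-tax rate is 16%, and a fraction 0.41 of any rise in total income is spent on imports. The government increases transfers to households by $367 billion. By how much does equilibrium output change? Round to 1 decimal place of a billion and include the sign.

The transfer change shifts disposable income by +$367 billion, so first-round consumption changes by c·ΔTR = 0.724 × (+$367 billion) = +$265.708 billion.
Expenditure multiplier = 1/(1 − c(1−t) + m) = 1/(1 − 0.724×0.84 + 0.41) = 1/0.80184 ≈ 1.247.
The transfer multiplier is c × k ≈ 0.903, so ΔY = k × (c·ΔTR) = (+$265.708 billion) / 0.80184 ≈ +$331.4 billion.

+$331.4 billion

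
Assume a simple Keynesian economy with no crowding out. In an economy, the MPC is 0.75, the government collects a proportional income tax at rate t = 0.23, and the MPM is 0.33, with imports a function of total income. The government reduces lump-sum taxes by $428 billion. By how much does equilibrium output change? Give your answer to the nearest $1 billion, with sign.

+$427 billion

A lump-sum tax change of −$428 billion shifts disposable income by +$428 billion; first-round consumption changes by −c × ΔT = −0.75 × (−$428 billion) = +$321 billion.
Expenditure multiplier = 1/(1 − c(1−t) + m) = 1/(1 − 0.75×0.77 + 0.33) = 1/0.7525 ≈ 1.329.
The tax multiplier is −c × k ≈ −0.997, so ΔY = k × (−c·ΔT) = (+$321 billion) / 0.7525 ≈ +$427 billion.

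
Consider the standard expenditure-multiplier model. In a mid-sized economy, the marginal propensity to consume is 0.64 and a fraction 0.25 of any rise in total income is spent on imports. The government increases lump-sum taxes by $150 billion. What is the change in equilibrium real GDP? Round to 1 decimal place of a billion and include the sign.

A lump-sum tax change of +$150 billion shifts disposable income by −$150 billion; first-round consumption changes by −c × ΔT = −0.64 × (+$150 billion) = −$96 billion.
Expenditure multiplier = 1/(1 − c + m) = 1/(1 − 0.64 + 0.25) = 1/0.61 ≈ 1.639.
The tax multiplier is −c × k ≈ −1.049, so ΔY = k × (−c·ΔT) = (−$96 billion) / 0.61 ≈ −$157.4 billion.

−$157.4 billion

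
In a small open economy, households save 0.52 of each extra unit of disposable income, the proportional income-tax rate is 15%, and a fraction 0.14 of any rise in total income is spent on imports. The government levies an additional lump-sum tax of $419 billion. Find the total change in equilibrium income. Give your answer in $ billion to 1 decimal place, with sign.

MPC = 1 − MPS = 1 − 0.52 = 0.48.
A lump-sum tax change of +$419 billion shifts disposable income by −$419 billion; first-round consumption changes by −c × ΔT = −0.48 × (+$419 billion) = −$201.12 billion.
Expenditure multiplier = 1/(1 − c(1−t) + m) = 1/(1 − 0.48×0.85 + 0.14) = 1/0.732 ≈ 1.366.
The tax multiplier is −c × k ≈ −0.656, so ΔY = k × (−c·ΔT) = (−$201.12 billion) / 0.732 ≈ −$274.8 billion.

−$274.8 billion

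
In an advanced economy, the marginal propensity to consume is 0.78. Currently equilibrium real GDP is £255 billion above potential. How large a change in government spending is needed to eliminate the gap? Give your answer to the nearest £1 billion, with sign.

Spending multiplier = 1/(1 − MPC) = 1/(1 − 0.78) = 1/0.22 ≈ 4.545.
Need ΔY = −£255 billion, so ΔG = ΔY/k = (−£255 billion) × 0.22 ≈ −£56 billion.
The government should cut government spending by £56 billion.

−£56 billion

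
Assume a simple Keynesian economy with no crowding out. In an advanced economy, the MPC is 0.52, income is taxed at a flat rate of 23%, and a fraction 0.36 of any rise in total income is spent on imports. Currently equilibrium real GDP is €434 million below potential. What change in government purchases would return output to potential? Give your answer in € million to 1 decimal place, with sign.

Spending multiplier = 1/(1 − c(1−t) + m) = 1/(1 − 0.52×0.77 + 0.36) = 1/0.9596 ≈ 1.042.
Need ΔY = +€434 million, so ΔG = ΔY/k = (+€434 million) × 0.9596 ≈ +€416.5 million.
The government should increase government purchases by €416.5 million.

+€416.5 million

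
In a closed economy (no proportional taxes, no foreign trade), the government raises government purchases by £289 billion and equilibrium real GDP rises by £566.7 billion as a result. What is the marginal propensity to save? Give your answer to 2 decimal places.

Implied spending multiplier k = ΔY/ΔG = 566.7/289 ≈ 1.9609.
Since k = 1/(1 − MPC), MPC = 1 − 1/k = 1 − ΔG/ΔY = 1 − 289/566.7 ≈ 0.49.
MPS = 1 − MPC = 0.51.

0.51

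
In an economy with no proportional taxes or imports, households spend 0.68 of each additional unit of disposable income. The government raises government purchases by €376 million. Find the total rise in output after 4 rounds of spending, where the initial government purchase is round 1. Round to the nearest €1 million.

€924 million

Round 1 adds ΔG = €376 million; each later round is MPC = 0.68 times the previous.
After 4 rounds: 376 + 255.68 + 173.8624 + 118.226432 = ΔG·(1 − c^4)/(1 − c) = 376 × (1 − 0.21381376)/0.32 ≈ €924 million.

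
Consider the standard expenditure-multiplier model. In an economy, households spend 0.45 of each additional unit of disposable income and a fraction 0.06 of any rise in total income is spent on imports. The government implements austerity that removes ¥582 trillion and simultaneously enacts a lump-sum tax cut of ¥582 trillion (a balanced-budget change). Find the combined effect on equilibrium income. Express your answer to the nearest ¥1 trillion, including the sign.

Expenditure multiplier = 1/(1 − c + m) = 1/(1 − 0.45 + 0.06) = 1/0.61 ≈ 1.639.
ΔG contributes k·ΔG = (−¥582 trillion) / 0.61 ≈ −¥954.1 trillion.
ΔT of −¥582 trillion changes first-round spending by −c·ΔT = +¥261.9 trillion, contributing k·(−c·ΔT) = (+¥261.9 trillion) / 0.61 ≈ +¥429.3 trillion.
Net ΔY = k(ΔG − c·ΔT) = (−¥320.1 trillion) / 0.61 ≈ −¥525 trillion.

−¥525 trillion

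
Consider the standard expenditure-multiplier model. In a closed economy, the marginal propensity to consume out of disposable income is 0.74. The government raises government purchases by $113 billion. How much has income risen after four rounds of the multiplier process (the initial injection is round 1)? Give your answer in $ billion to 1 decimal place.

$304.3 billion

Round 1 adds ΔG = $113 billion; each later round is MPC = 0.74 times the previous.
After 4 rounds: 113 + 83.62 + 61.8788 + 45.790312 = ΔG·(1 − c^4)/(1 − c) = 113 × (1 − 0.29986576)/0.26 ≈ $304.3 billion.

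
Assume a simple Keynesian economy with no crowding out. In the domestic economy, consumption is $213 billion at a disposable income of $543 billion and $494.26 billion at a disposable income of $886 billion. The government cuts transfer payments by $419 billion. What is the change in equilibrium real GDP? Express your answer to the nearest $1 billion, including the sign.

MPC = ΔC/ΔYd = (494.26 − 213)/(886 − 543) = 281.26/343 = 0.82.
The transfer change shifts disposable income by −$419 billion, so first-round consumption changes by c·ΔTR = 0.82 × (−$419 billion) = −$343.58 billion.
Expenditure multiplier = 1/(1 − MPC) = 1/(1 − 0.82) = 1/0.18 ≈ 5.556.
The transfer multiplier is c × k ≈ 4.556, so ΔY = k × (c·ΔTR) = (−$343.58 billion) / 0.18 ≈ −$1,909 billion.

−$1,909 billion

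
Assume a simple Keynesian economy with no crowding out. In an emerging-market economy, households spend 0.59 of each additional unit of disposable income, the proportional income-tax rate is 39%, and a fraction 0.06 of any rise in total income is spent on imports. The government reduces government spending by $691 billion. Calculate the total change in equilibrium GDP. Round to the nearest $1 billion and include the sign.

Expenditure multiplier = 1/(1 − c(1−t) + m) = 1/(1 − 0.59×0.61 + 0.06) = 1/0.7001 ≈ 1.428.
ΔY = k × ΔG = (−$691 billion) / 0.7001 ≈ −$987 billion.

−$987 billion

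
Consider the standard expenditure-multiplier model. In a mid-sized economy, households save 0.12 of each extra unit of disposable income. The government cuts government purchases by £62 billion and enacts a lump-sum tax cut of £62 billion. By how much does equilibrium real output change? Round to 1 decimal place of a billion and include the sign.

MPC = 1 − MPS = 1 − 0.12 = 0.88.
Expenditure multiplier = 1/(1 − MPC) = 1/(1 − 0.88) = 1/0.12 ≈ 8.333.
ΔG contributes k·ΔG = (−£62 billion) / 0.12 ≈ −£516.7 billion.
ΔT of −£62 billion changes first-round spending by −c·ΔT = +£54.56 billion, contributing k·(−c·ΔT) = (+£54.56 billion) / 0.12 ≈ +£454.7 billion.
With ΔG = ΔT and no other leakages, the balanced-budget multiplier is 1, so ΔY = ΔG = −£62 billion.

−£62.0 billion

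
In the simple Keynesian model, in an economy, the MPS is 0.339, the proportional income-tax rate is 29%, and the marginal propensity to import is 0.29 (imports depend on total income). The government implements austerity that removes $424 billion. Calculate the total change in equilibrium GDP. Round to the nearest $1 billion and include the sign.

−$517 billion

MPC = 1 − MPS = 1 − 0.339 = 0.661.
Expenditure multiplier = 1/(1 − c(1−t) + m) = 1/(1 − 0.661×0.71 + 0.29) = 1/0.82069 ≈ 1.218.
ΔY = k × ΔG = (−$424 billion) / 0.82069 ≈ −$517 billion.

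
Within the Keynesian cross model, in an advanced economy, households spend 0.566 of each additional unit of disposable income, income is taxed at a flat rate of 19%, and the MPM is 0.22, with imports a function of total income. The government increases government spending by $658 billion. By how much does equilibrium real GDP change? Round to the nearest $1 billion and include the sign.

Government-spending multiplier = 1/(1 − c(1−t) + m) = 1/(1 − 0.566×0.81 + 0.22) = 1/0.76154 ≈ 1.313.
ΔY = k × ΔG = (+$658 billion) / 0.76154 ≈ +$864 billion.

+$864 billion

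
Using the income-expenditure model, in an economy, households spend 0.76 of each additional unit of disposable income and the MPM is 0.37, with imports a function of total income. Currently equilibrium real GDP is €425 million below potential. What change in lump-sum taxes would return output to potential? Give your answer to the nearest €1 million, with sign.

−€341 million

Spending multiplier = 1/(1 − c + m) = 1/(1 − 0.76 + 0.37) = 1/0.61 ≈ 1.639.
Tax multiplier = −c·k = −0.76/0.61 ≈ −1.246. Need ΔY = +€425 million, so ΔT = ΔY/(−c·k) = −(+€425 million) × 0.61 / 0.76 ≈ −€341 million.
The government should cut lump-sum taxes by €341 million.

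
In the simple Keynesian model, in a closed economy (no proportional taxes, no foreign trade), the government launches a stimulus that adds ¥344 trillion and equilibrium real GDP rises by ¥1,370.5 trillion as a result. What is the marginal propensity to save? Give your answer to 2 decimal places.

0.25

Implied spending multiplier k = ΔY/ΔG = 1,370.5/344 ≈ 3.984.
Since k = 1/(1 − MPC), MPC = 1 − 1/k = 1 − ΔG/ΔY = 1 − 344/1,370.5 ≈ 0.75.
MPS = 1 − MPC = 0.25.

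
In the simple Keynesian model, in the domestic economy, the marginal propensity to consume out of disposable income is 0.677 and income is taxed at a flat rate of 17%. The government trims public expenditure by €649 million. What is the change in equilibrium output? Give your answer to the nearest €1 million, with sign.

−€1,481 million

Government-spending multiplier = 1/(1 − c(1−t)) = 1/(1 − 0.677×0.83) = 1/0.43809 ≈ 2.283.
ΔY = k × ΔG = (−€649 million) / 0.43809 ≈ −€1,481 million.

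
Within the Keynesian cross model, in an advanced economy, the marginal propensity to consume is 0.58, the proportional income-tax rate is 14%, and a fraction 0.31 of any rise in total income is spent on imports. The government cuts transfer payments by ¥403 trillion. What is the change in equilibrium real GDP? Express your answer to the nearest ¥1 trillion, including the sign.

−¥288 trillion

The transfer change shifts disposable income by −¥403 trillion, so first-round consumption changes by c·ΔTR = 0.58 × (−¥403 trillion) = −¥233.74 trillion.
Expenditure multiplier = 1/(1 − c(1−t) + m) = 1/(1 − 0.58×0.86 + 0.31) = 1/0.8112 ≈ 1.233.
The transfer multiplier is c × k ≈ 0.715, so ΔY = k × (c·ΔTR) = (−¥233.74 trillion) / 0.8112 ≈ −¥288 trillion.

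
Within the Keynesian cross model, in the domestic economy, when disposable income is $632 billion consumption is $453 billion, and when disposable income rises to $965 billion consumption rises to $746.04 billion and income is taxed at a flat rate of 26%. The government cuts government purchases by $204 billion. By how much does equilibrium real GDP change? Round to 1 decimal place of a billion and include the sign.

−$584.9 billion

MPC = ΔC/ΔYd = (746.04 − 453)/(965 − 632) = 293.04/333 = 0.88.
Government-spending multiplier = 1/(1 − c(1−t)) = 1/(1 − 0.88×0.74) = 1/0.3488 ≈ 2.867.
ΔY = k × ΔG = (−$204 billion) / 0.3488 ≈ −$584.9 billion.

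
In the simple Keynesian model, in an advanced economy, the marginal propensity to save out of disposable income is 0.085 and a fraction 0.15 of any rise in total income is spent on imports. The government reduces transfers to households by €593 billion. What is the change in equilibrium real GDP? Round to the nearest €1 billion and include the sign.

MPC = 1 − MPS = 1 − 0.085 = 0.915.
The transfer change shifts disposable income by −€593 billion, so first-round consumption changes by c·ΔTR = 0.915 × (−€593 billion) = −€542.595 billion.
Expenditure multiplier = 1/(1 − c + m) = 1/(1 − 0.915 + 0.15) = 1/0.235 ≈ 4.255.
The transfer multiplier is c × k ≈ 3.894, so ΔY = k × (c·ΔTR) = (−€542.595 billion) / 0.235 ≈ −€2,309 billion.

−€2,309 billion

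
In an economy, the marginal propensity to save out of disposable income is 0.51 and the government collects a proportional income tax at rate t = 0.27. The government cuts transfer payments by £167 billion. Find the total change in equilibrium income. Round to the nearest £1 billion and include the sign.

MPC = 1 − MPS = 1 − 0.51 = 0.49.
The transfer change shifts disposable income by −£167 billion, so first-round consumption changes by c·ΔTR = 0.49 × (−£167 billion) = −£81.83 billion.
Expenditure multiplier = 1/(1 − c(1−t)) = 1/(1 − 0.49×0.73) = 1/0.6423 ≈ 1.557.
The transfer multiplier is c × k ≈ 0.763, so ΔY = k × (c·ΔTR) = (−£81.83 billion) / 0.6423 ≈ −£127 billion.

−£127 billion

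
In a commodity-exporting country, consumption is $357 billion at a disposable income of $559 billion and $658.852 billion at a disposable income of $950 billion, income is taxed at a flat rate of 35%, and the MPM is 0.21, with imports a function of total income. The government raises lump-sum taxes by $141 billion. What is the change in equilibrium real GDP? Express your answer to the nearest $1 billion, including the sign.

MPC = ΔC/ΔYd = (658.852 − 357)/(950 − 559) = 301.852/391 = 0.772.
A lump-sum tax change of +$141 billion shifts disposable income by −$141 billion; first-round consumption changes by −c × ΔT = −0.772 × (+$141 billion) = −$108.852 billion.
Expenditure multiplier = 1/(1 − c(1−t) + m) = 1/(1 − 0.772×0.65 + 0.21) = 1/0.7082 ≈ 1.412.
The tax multiplier is −c × k ≈ −1.09, so ΔY = k × (−c·ΔT) = (−$108.852 billion) / 0.7082 ≈ −$154 billion.

−$154 billion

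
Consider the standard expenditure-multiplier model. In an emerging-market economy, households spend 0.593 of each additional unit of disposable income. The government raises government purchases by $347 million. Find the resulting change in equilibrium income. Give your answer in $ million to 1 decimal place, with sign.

Spending multiplier = 1/(1 − MPC) = 1/(1 − 0.593) = 1/0.407 ≈ 2.457.
ΔY = k × ΔG = (+$347 million) / 0.407 ≈ +$852.6 million.

+$852.6 million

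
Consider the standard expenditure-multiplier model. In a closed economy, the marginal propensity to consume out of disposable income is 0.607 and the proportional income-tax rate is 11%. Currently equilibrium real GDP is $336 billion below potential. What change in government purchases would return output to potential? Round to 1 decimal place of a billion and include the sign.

Spending multiplier = 1/(1 − c(1−t)) = 1/(1 − 0.607×0.89) = 1/0.45977 ≈ 2.175.
Need ΔY = +$336 billion, so ΔG = ΔY/k = (+$336 billion) × 0.45977 ≈ +$154.5 billion.
The government should increase government purchases by $154.5 billion.

+$154.5 billion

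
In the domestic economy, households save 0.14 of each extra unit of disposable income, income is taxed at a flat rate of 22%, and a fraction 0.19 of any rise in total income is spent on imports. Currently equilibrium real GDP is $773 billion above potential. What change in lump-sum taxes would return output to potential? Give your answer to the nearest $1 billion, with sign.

MPC = 1 − MPS = 1 − 0.14 = 0.86.
Spending multiplier = 1/(1 − c(1−t) + m) = 1/(1 − 0.86×0.78 + 0.19) = 1/0.5192 ≈ 1.926.
Tax multiplier = −c·k = −0.86/0.5192 ≈ −1.656. Need ΔY = −$773 billion, so ΔT = ΔY/(−c·k) = −(−$773 billion) × 0.5192 / 0.86 ≈ +$467 billion.
The government should raise lump-sum taxes by $467 billion.

+$467 billion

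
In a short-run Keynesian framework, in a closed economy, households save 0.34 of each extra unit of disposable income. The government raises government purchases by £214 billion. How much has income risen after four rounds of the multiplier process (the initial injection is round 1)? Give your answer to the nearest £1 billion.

MPC = 1 − MPS = 1 − 0.34 = 0.66.
Round 1 adds ΔG = £214 billion; each later round is MPC = 0.66 times the previous.
After 4 rounds: 214 + 141.24 + 93.2184 + 61.524144 = ΔG·(1 − c^4)/(1 − c) = 214 × (1 − 0.18974736)/0.34 ≈ £510 billion.

£510 billion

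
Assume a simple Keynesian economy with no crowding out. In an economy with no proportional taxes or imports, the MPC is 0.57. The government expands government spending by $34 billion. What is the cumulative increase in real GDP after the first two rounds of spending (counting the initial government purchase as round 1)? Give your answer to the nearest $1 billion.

$53 billion

Round 1 adds ΔG = $34 billion; each later round is MPC = 0.57 times the previous.
After 2 rounds: 34 + 19.38 = ΔG·(1 − c^2)/(1 − c) = 34 × (1 − 0.3249)/0.43 ≈ $53 billion.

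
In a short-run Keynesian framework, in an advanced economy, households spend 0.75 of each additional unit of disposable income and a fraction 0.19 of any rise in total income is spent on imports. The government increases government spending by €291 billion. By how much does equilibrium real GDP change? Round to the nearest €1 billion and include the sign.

Government-spending multiplier = 1/(1 − c + m) = 1/(1 − 0.75 + 0.19) = 1/0.44 ≈ 2.273.
ΔY = k × ΔG = (+€291 billion) / 0.44 ≈ +€661 billion.

+€661 billion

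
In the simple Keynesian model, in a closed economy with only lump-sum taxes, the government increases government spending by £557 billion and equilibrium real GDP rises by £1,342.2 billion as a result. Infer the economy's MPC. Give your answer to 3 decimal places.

Implied spending multiplier k = ΔY/ΔG = 1,342.2/557 ≈ 2.4097.
Since k = 1/(1 − MPC), MPC = 1 − 1/k = 1 − ΔG/ΔY = 1 − 557/1,342.2 ≈ 0.585.

0.585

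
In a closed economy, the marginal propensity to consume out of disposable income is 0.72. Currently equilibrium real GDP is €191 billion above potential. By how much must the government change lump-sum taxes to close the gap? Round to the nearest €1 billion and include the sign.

+€74 billion

Spending multiplier = 1/(1 − MPC) = 1/(1 − 0.72) = 1/0.28 ≈ 3.571.
Tax multiplier = −c·k = −0.72/0.28 ≈ −2.571. Need ΔY = −€191 billion, so ΔT = ΔY/(−c·k) = −(−€191 billion) × 0.28 / 0.72 ≈ +€74 billion.
The government should raise lump-sum taxes by €74 billion.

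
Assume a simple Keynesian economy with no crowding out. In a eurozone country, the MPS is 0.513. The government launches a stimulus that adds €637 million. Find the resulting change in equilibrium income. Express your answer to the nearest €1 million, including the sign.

+€1,242 million

MPC = 1 − MPS = 1 − 0.513 = 0.487.
Expenditure multiplier = 1/(1 − MPC) = 1/(1 − 0.487) = 1/0.513 ≈ 1.949.
ΔY = k × ΔG = (+€637 million) / 0.513 ≈ +€1,242 million.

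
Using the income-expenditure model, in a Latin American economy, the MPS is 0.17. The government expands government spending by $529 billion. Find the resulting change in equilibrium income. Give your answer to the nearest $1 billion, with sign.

+$3,112 billion

MPC = 1 − MPS = 1 − 0.17 = 0.83.
Expenditure multiplier = 1/(1 − MPC) = 1/(1 − 0.83) = 1/0.17 ≈ 5.882.
ΔY = k × ΔG = (+$529 billion) / 0.17 ≈ +$3,112 billion.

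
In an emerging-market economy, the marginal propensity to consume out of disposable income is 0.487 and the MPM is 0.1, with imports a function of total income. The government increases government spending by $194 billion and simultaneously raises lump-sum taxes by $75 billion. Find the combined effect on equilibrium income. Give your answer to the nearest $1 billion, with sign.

+$257 billion

Expenditure multiplier = 1/(1 − c + m) = 1/(1 − 0.487 + 0.1) = 1/0.613 ≈ 1.631.
ΔG contributes k·ΔG = (+$194 billion) / 0.613 ≈ +$316.5 billion.
ΔT of +$75 billion changes first-round spending by −c·ΔT = −$36.525 billion, contributing k·(−c·ΔT) = (−$36.525 billion) / 0.613 ≈ −$59.6 billion.
Net ΔY = k(ΔG − c·ΔT) = (+$157.475 billion) / 0.613 ≈ +$257 billion.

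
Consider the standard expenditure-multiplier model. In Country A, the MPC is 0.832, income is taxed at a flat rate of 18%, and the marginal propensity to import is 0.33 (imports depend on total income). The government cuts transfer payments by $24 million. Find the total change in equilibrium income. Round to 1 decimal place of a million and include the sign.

−$30.8 million

The transfer change shifts disposable income by −$24 million, so first-round consumption changes by c·ΔTR = 0.832 × (−$24 million) = −$19.968 million.
Expenditure multiplier = 1/(1 − c(1−t) + m) = 1/(1 − 0.832×0.82 + 0.33) = 1/0.64776 ≈ 1.544.
The transfer multiplier is c × k ≈ 1.284, so ΔY = k × (c·ΔTR) = (−$19.968 million) / 0.64776 ≈ −$30.8 million.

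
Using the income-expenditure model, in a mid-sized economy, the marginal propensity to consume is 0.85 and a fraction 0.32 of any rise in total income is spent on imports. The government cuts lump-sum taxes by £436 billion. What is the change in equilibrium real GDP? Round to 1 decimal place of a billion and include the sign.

A lump-sum tax change of −£436 billion shifts disposable income by +£436 billion; first-round consumption changes by −c × ΔT = −0.85 × (−£436 billion) = +£370.6 billion.
Expenditure multiplier = 1/(1 − c + m) = 1/(1 − 0.85 + 0.32) = 1/0.47 ≈ 2.128.
The tax multiplier is −c × k ≈ −1.809, so ΔY = k × (−c·ΔT) = (+£370.6 billion) / 0.47 ≈ +£788.5 billion.

+£788.5 billion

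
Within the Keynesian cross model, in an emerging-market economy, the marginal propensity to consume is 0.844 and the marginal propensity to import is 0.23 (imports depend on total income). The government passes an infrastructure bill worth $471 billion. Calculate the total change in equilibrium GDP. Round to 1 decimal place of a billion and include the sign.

+$1,220.2 billion

Spending multiplier = 1/(1 − c + m) = 1/(1 − 0.844 + 0.23) = 1/0.386 ≈ 2.591.
ΔY = k × ΔG = (+$471 billion) / 0.386 ≈ +$1,220.2 billion.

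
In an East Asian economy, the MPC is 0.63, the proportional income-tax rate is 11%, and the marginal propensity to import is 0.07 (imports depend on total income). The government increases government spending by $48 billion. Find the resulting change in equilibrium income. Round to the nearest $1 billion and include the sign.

Government-spending multiplier = 1/(1 − c(1−t) + m) = 1/(1 − 0.63×0.89 + 0.07) = 1/0.5093 ≈ 1.963.
ΔY = k × ΔG = (+$48 billion) / 0.5093 ≈ +$94 billion.

+$94 billion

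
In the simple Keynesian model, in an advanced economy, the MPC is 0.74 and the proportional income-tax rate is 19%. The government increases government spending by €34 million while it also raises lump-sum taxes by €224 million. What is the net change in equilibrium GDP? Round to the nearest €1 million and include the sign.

−€329 million

Expenditure multiplier = 1/(1 − c(1−t)) = 1/(1 − 0.74×0.81) = 1/0.4006 ≈ 2.496.
ΔG contributes k·ΔG = (+€34 million) / 0.4006 ≈ +€84.9 million.
ΔT of +€224 million changes first-round spending by −c·ΔT = −€165.76 million, contributing k·(−c·ΔT) = (−€165.76 million) / 0.4006 ≈ −€413.8 million.
Net ΔY = k(ΔG − c·ΔT) = (−€131.76 million) / 0.4006 ≈ −€329 million.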